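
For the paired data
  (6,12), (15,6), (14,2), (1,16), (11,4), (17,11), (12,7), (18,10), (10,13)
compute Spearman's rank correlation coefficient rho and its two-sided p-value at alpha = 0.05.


Step 1: Rank x and y separately (midranks; no ties here).
rank(x): 6->2, 15->7, 14->6, 1->1, 11->4, 17->8, 12->5, 18->9, 10->3
rank(y): 12->7, 6->3, 2->1, 16->9, 4->2, 11->6, 7->4, 10->5, 13->8
Step 2: d_i = R_x(i) - R_y(i); compute d_i^2.
  (2-7)^2=25, (7-3)^2=16, (6-1)^2=25, (1-9)^2=64, (4-2)^2=4, (8-6)^2=4, (5-4)^2=1, (9-5)^2=16, (3-8)^2=25
sum(d^2) = 180.
Step 3: rho = 1 - 6*180 / (9*(9^2 - 1)) = 1 - 1080/720 = -0.500000.
Step 4: Under H0, t = rho * sqrt((n-2)/(1-rho^2)) = -1.5275 ~ t(7).
Step 5: Two-sided p-value from the t-distribution with 7 df = 0.170471.
Step 6: alpha = 0.05. fail to reject H0.

rho = -0.5000, p = 0.170471, fail to reject H0 at alpha = 0.05.


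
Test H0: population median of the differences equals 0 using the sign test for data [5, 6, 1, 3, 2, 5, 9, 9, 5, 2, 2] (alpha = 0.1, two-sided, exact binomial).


Step 1: Discard zero differences. Original n = 11; n_eff = number of nonzero differences = 11.
Nonzero differences (with sign): +5, +6, +1, +3, +2, +5, +9, +9, +5, +2, +2
Step 2: Count signs: positive = 11, negative = 0.
Step 3: Under H0: P(positive) = 0.5, so the number of positives S ~ Bin(11, 0.5).
Step 4: Two-sided exact p-value = sum of Bin(11,0.5) probabilities at or below the observed probability = 0.000977.
Step 5: alpha = 0.1. reject H0.

n_eff = 11, pos = 11, neg = 0, p = 0.000977, reject H0.


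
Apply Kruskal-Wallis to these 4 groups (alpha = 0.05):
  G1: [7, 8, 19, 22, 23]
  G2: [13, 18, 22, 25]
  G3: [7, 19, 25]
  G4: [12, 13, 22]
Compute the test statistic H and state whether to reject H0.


Step 1: Combine all N = 15 observations and assign midranks.
sorted (value, group, rank): (7,G1,1.5), (7,G3,1.5), (8,G1,3), (12,G4,4), (13,G2,5.5), (13,G4,5.5), (18,G2,7), (19,G1,8.5), (19,G3,8.5), (22,G1,11), (22,G2,11), (22,G4,11), (23,G1,13), (25,G2,14.5), (25,G3,14.5)
Step 2: Sum ranks within each group.
R_1 = 37 (n_1 = 5)
R_2 = 38 (n_2 = 4)
R_3 = 24.5 (n_3 = 3)
R_4 = 20.5 (n_4 = 3)
Step 3: H = 12/(N(N+1)) * sum(R_i^2/n_i) - 3(N+1)
     = 12/(15*16) * (37^2/5 + 38^2/4 + 24.5^2/3 + 20.5^2/3) - 3*16
     = 0.050000 * 974.967 - 48
     = 0.748333.
Step 4: Ties present; correction factor C = 1 - 48/(15^3 - 15) = 0.985714. Corrected H = 0.748333 / 0.985714 = 0.759179.
Step 5: Under H0, H ~ chi^2(3); p-value = 0.859204.
Step 6: alpha = 0.05. fail to reject H0.

H = 0.7592, df = 3, p = 0.859204, fail to reject H0.


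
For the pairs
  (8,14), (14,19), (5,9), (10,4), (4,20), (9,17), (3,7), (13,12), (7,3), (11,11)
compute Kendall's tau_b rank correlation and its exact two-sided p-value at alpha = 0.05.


Step 1: Enumerate the 45 unordered pairs (i,j) with i<j and classify each by sign(x_j-x_i) * sign(y_j-y_i).
  (1,2):dx=+6,dy=+5->C; (1,3):dx=-3,dy=-5->C; (1,4):dx=+2,dy=-10->D; (1,5):dx=-4,dy=+6->D
  (1,6):dx=+1,dy=+3->C; (1,7):dx=-5,dy=-7->C; (1,8):dx=+5,dy=-2->D; (1,9):dx=-1,dy=-11->C
  (1,10):dx=+3,dy=-3->D; (2,3):dx=-9,dy=-10->C; (2,4):dx=-4,dy=-15->C; (2,5):dx=-10,dy=+1->D
  (2,6):dx=-5,dy=-2->C; (2,7):dx=-11,dy=-12->C; (2,8):dx=-1,dy=-7->C; (2,9):dx=-7,dy=-16->C
  (2,10):dx=-3,dy=-8->C; (3,4):dx=+5,dy=-5->D; (3,5):dx=-1,dy=+11->D; (3,6):dx=+4,dy=+8->C
  (3,7):dx=-2,dy=-2->C; (3,8):dx=+8,dy=+3->C; (3,9):dx=+2,dy=-6->D; (3,10):dx=+6,dy=+2->C
  (4,5):dx=-6,dy=+16->D; (4,6):dx=-1,dy=+13->D; (4,7):dx=-7,dy=+3->D; (4,8):dx=+3,dy=+8->C
  (4,9):dx=-3,dy=-1->C; (4,10):dx=+1,dy=+7->C; (5,6):dx=+5,dy=-3->D; (5,7):dx=-1,dy=-13->C
  (5,8):dx=+9,dy=-8->D; (5,9):dx=+3,dy=-17->D; (5,10):dx=+7,dy=-9->D; (6,7):dx=-6,dy=-10->C
  (6,8):dx=+4,dy=-5->D; (6,9):dx=-2,dy=-14->C; (6,10):dx=+2,dy=-6->D; (7,8):dx=+10,dy=+5->C
  (7,9):dx=+4,dy=-4->D; (7,10):dx=+8,dy=+4->C; (8,9):dx=-6,dy=-9->C; (8,10):dx=-2,dy=-1->C
  (9,10):dx=+4,dy=+8->C
Step 2: C = 27, D = 18, total pairs = 45.
Step 3: tau = (C - D)/(n(n-1)/2) = (27 - 18)/45 = 0.200000.
Step 4: Exact two-sided p-value (enumerate n! = 3628800 permutations of y under H0): p = 0.484313.
Step 5: alpha = 0.05. fail to reject H0.

tau_b = 0.2000 (C=27, D=18), p = 0.484313, fail to reject H0.


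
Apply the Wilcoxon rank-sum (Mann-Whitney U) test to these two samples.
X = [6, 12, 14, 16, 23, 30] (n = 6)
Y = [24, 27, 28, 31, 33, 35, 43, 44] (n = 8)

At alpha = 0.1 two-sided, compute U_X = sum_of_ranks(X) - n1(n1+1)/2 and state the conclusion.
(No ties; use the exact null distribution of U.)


Step 1: Combine and sort all 14 observations; assign midranks.
sorted (value, group): (6,X), (12,X), (14,X), (16,X), (23,X), (24,Y), (27,Y), (28,Y), (30,X), (31,Y), (33,Y), (35,Y), (43,Y), (44,Y)
ranks: 6->1, 12->2, 14->3, 16->4, 23->5, 24->6, 27->7, 28->8, 30->9, 31->10, 33->11, 35->12, 43->13, 44->14
Step 2: Rank sum for X: R1 = 1 + 2 + 3 + 4 + 5 + 9 = 24.
Step 3: U_X = R1 - n1(n1+1)/2 = 24 - 6*7/2 = 24 - 21 = 3.
       U_Y = n1*n2 - U_X = 48 - 3 = 45.
Step 4: No ties, so the exact null distribution of U (based on enumerating the C(14,6) = 3003 equally likely rank assignments) gives the two-sided p-value.
Step 5: p-value = 0.004662; compare to alpha = 0.1. reject H0.

U_X = 3, p = 0.004662, reject H0 at alpha = 0.1.


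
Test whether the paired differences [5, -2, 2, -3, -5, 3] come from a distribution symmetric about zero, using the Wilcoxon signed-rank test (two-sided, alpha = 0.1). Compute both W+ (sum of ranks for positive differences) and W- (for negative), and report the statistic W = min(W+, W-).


Step 1: Drop any zero differences (none here) and take |d_i|.
|d| = [5, 2, 2, 3, 5, 3]
Step 2: Midrank |d_i| (ties get averaged ranks).
ranks: |5|->5.5, |2|->1.5, |2|->1.5, |3|->3.5, |5|->5.5, |3|->3.5
Step 3: Attach original signs; sum ranks with positive sign and with negative sign.
W+ = 5.5 + 1.5 + 3.5 = 10.5
W- = 1.5 + 3.5 + 5.5 = 10.5
(Check: W+ + W- = 21 should equal n(n+1)/2 = 21.)
Step 4: Test statistic W = min(W+, W-) = 10.5.
Step 5: Ties in |d|, so use the tie-corrected normal approximation.
        E[W] = n(n+1)/4 = 6*7/4 = 10.5.
        Tie groups: |d|=2 (t=2), |d|=3 (t=2), |d|=5 (t=2); sum(t^3 - t) = 18.
        Var[W] = n(n+1)(2n+1)/24 - sum(t^3-t)/48 = 546/24 - 18/48 = 22.375.
        z = (W - E[W]) / sqrt(Var[W]) = (10.5 - 10.5) / 4.7302 = 0.0000.
        Two-sided p = 2*Phi(z) = 1.000000.
Step 6: alpha = 0.1. fail to reject H0.

W+ = 10.5, W- = 10.5, W = min = 10.5, p = 1.000000, fail to reject H0.


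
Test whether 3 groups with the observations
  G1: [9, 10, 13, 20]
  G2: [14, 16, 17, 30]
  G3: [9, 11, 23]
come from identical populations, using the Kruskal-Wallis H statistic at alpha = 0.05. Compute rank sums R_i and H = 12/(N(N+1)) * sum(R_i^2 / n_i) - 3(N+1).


Step 1: Combine all N = 11 observations and assign midranks.
sorted (value, group, rank): (9,G1,1.5), (9,G3,1.5), (10,G1,3), (11,G3,4), (13,G1,5), (14,G2,6), (16,G2,7), (17,G2,8), (20,G1,9), (23,G3,10), (30,G2,11)
Step 2: Sum ranks within each group.
R_1 = 18.5 (n_1 = 4)
R_2 = 32 (n_2 = 4)
R_3 = 15.5 (n_3 = 3)
Step 3: H = 12/(N(N+1)) * sum(R_i^2/n_i) - 3(N+1)
     = 12/(11*12) * (18.5^2/4 + 32^2/4 + 15.5^2/3) - 3*12
     = 0.090909 * 421.646 - 36
     = 2.331439.
Step 4: Ties present; correction factor C = 1 - 6/(11^3 - 11) = 0.995455. Corrected H = 2.331439 / 0.995455 = 2.342085.
Step 5: Under H0, H ~ chi^2(2); p-value = 0.310044.
Step 6: alpha = 0.05. fail to reject H0.

H = 2.3421, df = 2, p = 0.310044, fail to reject H0.


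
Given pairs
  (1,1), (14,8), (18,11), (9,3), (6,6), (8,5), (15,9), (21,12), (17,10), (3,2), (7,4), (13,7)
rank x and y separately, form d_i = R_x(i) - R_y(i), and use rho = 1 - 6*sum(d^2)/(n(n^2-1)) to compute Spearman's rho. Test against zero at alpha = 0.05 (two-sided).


Step 1: Rank x and y separately (midranks; no ties here).
rank(x): 1->1, 14->8, 18->11, 9->6, 6->3, 8->5, 15->9, 21->12, 17->10, 3->2, 7->4, 13->7
rank(y): 1->1, 8->8, 11->11, 3->3, 6->6, 5->5, 9->9, 12->12, 10->10, 2->2, 4->4, 7->7
Step 2: d_i = R_x(i) - R_y(i); compute d_i^2.
  (1-1)^2=0, (8-8)^2=0, (11-11)^2=0, (6-3)^2=9, (3-6)^2=9, (5-5)^2=0, (9-9)^2=0, (12-12)^2=0, (10-10)^2=0, (2-2)^2=0, (4-4)^2=0, (7-7)^2=0
sum(d^2) = 18.
Step 3: rho = 1 - 6*18 / (12*(12^2 - 1)) = 1 - 108/1716 = 0.937063.
Step 4: Under H0, t = rho * sqrt((n-2)/(1-rho^2)) = 8.4868 ~ t(10).
Step 5: Two-sided p-value from the t-distribution with 10 df = 0.000007.
Step 6: alpha = 0.05. reject H0.

rho = 0.9371, p = 0.000007, reject H0 at alpha = 0.05.


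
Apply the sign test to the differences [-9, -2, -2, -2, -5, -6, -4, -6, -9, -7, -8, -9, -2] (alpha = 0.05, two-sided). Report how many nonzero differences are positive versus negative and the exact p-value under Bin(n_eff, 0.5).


Step 1: Discard zero differences. Original n = 13; n_eff = number of nonzero differences = 13.
Nonzero differences (with sign): -9, -2, -2, -2, -5, -6, -4, -6, -9, -7, -8, -9, -2
Step 2: Count signs: positive = 0, negative = 13.
Step 3: Under H0: P(positive) = 0.5, so the number of positives S ~ Bin(13, 0.5).
Step 4: Two-sided exact p-value = sum of Bin(13,0.5) probabilities at or below the observed probability = 0.000244.
Step 5: alpha = 0.05. reject H0.

n_eff = 13, pos = 0, neg = 13, p = 0.000244, reject H0.


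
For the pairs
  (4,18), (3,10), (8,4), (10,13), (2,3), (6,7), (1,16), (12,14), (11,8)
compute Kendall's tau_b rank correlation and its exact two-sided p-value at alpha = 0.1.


Step 1: Enumerate the 36 unordered pairs (i,j) with i<j and classify each by sign(x_j-x_i) * sign(y_j-y_i).
  (1,2):dx=-1,dy=-8->C; (1,3):dx=+4,dy=-14->D; (1,4):dx=+6,dy=-5->D; (1,5):dx=-2,dy=-15->C
  (1,6):dx=+2,dy=-11->D; (1,7):dx=-3,dy=-2->C; (1,8):dx=+8,dy=-4->D; (1,9):dx=+7,dy=-10->D
  (2,3):dx=+5,dy=-6->D; (2,4):dx=+7,dy=+3->C; (2,5):dx=-1,dy=-7->C; (2,6):dx=+3,dy=-3->D
  (2,7):dx=-2,dy=+6->D; (2,8):dx=+9,dy=+4->C; (2,9):dx=+8,dy=-2->D; (3,4):dx=+2,dy=+9->C
  (3,5):dx=-6,dy=-1->C; (3,6):dx=-2,dy=+3->D; (3,7):dx=-7,dy=+12->D; (3,8):dx=+4,dy=+10->C
  (3,9):dx=+3,dy=+4->C; (4,5):dx=-8,dy=-10->C; (4,6):dx=-4,dy=-6->C; (4,7):dx=-9,dy=+3->D
  (4,8):dx=+2,dy=+1->C; (4,9):dx=+1,dy=-5->D; (5,6):dx=+4,dy=+4->C; (5,7):dx=-1,dy=+13->D
  (5,8):dx=+10,dy=+11->C; (5,9):dx=+9,dy=+5->C; (6,7):dx=-5,dy=+9->D; (6,8):dx=+6,dy=+7->C
  (6,9):dx=+5,dy=+1->C; (7,8):dx=+11,dy=-2->D; (7,9):dx=+10,dy=-8->D; (8,9):dx=-1,dy=-6->C
Step 2: C = 19, D = 17, total pairs = 36.
Step 3: tau = (C - D)/(n(n-1)/2) = (19 - 17)/36 = 0.055556.
Step 4: Exact two-sided p-value (enumerate n! = 362880 permutations of y under H0): p = 0.919455.
Step 5: alpha = 0.1. fail to reject H0.

tau_b = 0.0556 (C=19, D=17), p = 0.919455, fail to reject H0.


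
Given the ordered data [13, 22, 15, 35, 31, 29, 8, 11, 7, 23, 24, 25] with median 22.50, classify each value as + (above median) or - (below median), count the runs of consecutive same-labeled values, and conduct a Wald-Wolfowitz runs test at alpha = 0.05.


Step 1: Compute median = 22.50; label A = above, B = below.
Labels in order: BBBAAABBBAAA  (n_A = 6, n_B = 6)
Step 2: Count runs R = 4.
Step 3: Under H0 (random ordering), E[R] = 2*n_A*n_B/(n_A+n_B) + 1 = 2*6*6/12 + 1 = 7.0000.
        Var[R] = 2*n_A*n_B*(2*n_A*n_B - n_A - n_B) / ((n_A+n_B)^2 * (n_A+n_B-1)) = 4320/1584 = 2.7273.
        SD[R] = 1.6514.
Step 4: Continuity-corrected z = (R + 0.5 - E[R]) / SD[R] = (4 + 0.5 - 7.0000) / 1.6514 = -1.5138.
Step 5: Two-sided p-value via normal approximation = 2*(1 - Phi(|z|)) = 0.130070.
Step 6: alpha = 0.05. fail to reject H0.

R = 4, z = -1.5138, p = 0.130070, fail to reject H0.


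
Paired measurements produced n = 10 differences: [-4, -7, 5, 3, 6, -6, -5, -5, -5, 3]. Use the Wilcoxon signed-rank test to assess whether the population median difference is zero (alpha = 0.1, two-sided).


Step 1: Drop any zero differences (none here) and take |d_i|.
|d| = [4, 7, 5, 3, 6, 6, 5, 5, 5, 3]
Step 2: Midrank |d_i| (ties get averaged ranks).
ranks: |4|->3, |7|->10, |5|->5.5, |3|->1.5, |6|->8.5, |6|->8.5, |5|->5.5, |5|->5.5, |5|->5.5, |3|->1.5
Step 3: Attach original signs; sum ranks with positive sign and with negative sign.
W+ = 5.5 + 1.5 + 8.5 + 1.5 = 17
W- = 3 + 10 + 8.5 + 5.5 + 5.5 + 5.5 = 38
(Check: W+ + W- = 55 should equal n(n+1)/2 = 55.)
Step 4: Test statistic W = min(W+, W-) = 17.
Step 5: Ties in |d|, so use the tie-corrected normal approximation.
        E[W] = n(n+1)/4 = 10*11/4 = 27.5.
        Tie groups: |d|=3 (t=2), |d|=5 (t=4), |d|=6 (t=2); sum(t^3 - t) = 72.
        Var[W] = n(n+1)(2n+1)/24 - sum(t^3-t)/48 = 2310/24 - 72/48 = 94.75.
        z = (W - E[W]) / sqrt(Var[W]) = (17 - 27.5) / 9.7340 = -1.0787.
        Two-sided p = 2*Phi(z) = 0.280723.
Step 6: alpha = 0.1. fail to reject H0.

W+ = 17, W- = 38, W = min = 17, p = 0.280723, fail to reject H0.


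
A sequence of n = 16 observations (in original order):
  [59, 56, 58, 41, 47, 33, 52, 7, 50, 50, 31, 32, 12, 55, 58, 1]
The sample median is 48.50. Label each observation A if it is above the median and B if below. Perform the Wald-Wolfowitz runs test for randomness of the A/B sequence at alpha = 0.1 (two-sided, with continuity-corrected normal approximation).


Step 1: Compute median = 48.50; label A = above, B = below.
Labels in order: AAABBBABAABBBAAB  (n_A = 8, n_B = 8)
Step 2: Count runs R = 8.
Step 3: Under H0 (random ordering), E[R] = 2*n_A*n_B/(n_A+n_B) + 1 = 2*8*8/16 + 1 = 9.0000.
        Var[R] = 2*n_A*n_B*(2*n_A*n_B - n_A - n_B) / ((n_A+n_B)^2 * (n_A+n_B-1)) = 14336/3840 = 3.7333.
        SD[R] = 1.9322.
Step 4: Continuity-corrected z = (R + 0.5 - E[R]) / SD[R] = (8 + 0.5 - 9.0000) / 1.9322 = -0.2588.
Step 5: Two-sided p-value via normal approximation = 2*(1 - Phi(|z|)) = 0.795809.
Step 6: alpha = 0.1. fail to reject H0.

R = 8, z = -0.2588, p = 0.795809, fail to reject H0.


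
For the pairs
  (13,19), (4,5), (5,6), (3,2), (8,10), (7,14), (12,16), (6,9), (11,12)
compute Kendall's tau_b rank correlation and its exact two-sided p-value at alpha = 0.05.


Step 1: Enumerate the 36 unordered pairs (i,j) with i<j and classify each by sign(x_j-x_i) * sign(y_j-y_i).
  (1,2):dx=-9,dy=-14->C; (1,3):dx=-8,dy=-13->C; (1,4):dx=-10,dy=-17->C; (1,5):dx=-5,dy=-9->C
  (1,6):dx=-6,dy=-5->C; (1,7):dx=-1,dy=-3->C; (1,8):dx=-7,dy=-10->C; (1,9):dx=-2,dy=-7->C
  (2,3):dx=+1,dy=+1->C; (2,4):dx=-1,dy=-3->C; (2,5):dx=+4,dy=+5->C; (2,6):dx=+3,dy=+9->C
  (2,7):dx=+8,dy=+11->C; (2,8):dx=+2,dy=+4->C; (2,9):dx=+7,dy=+7->C; (3,4):dx=-2,dy=-4->C
  (3,5):dx=+3,dy=+4->C; (3,6):dx=+2,dy=+8->C; (3,7):dx=+7,dy=+10->C; (3,8):dx=+1,dy=+3->C
  (3,9):dx=+6,dy=+6->C; (4,5):dx=+5,dy=+8->C; (4,6):dx=+4,dy=+12->C; (4,7):dx=+9,dy=+14->C
  (4,8):dx=+3,dy=+7->C; (4,9):dx=+8,dy=+10->C; (5,6):dx=-1,dy=+4->D; (5,7):dx=+4,dy=+6->C
  (5,8):dx=-2,dy=-1->C; (5,9):dx=+3,dy=+2->C; (6,7):dx=+5,dy=+2->C; (6,8):dx=-1,dy=-5->C
  (6,9):dx=+4,dy=-2->D; (7,8):dx=-6,dy=-7->C; (7,9):dx=-1,dy=-4->C; (8,9):dx=+5,dy=+3->C
Step 2: C = 34, D = 2, total pairs = 36.
Step 3: tau = (C - D)/(n(n-1)/2) = (34 - 2)/36 = 0.888889.
Step 4: Exact two-sided p-value (enumerate n! = 362880 permutations of y under H0): p = 0.000243.
Step 5: alpha = 0.05. reject H0.

tau_b = 0.8889 (C=34, D=2), p = 0.000243, reject H0.


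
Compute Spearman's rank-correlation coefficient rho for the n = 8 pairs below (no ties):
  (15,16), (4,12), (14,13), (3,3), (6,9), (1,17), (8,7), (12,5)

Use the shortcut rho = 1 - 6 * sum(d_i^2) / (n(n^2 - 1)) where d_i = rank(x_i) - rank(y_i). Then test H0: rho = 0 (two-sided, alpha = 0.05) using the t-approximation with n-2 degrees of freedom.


Step 1: Rank x and y separately (midranks; no ties here).
rank(x): 15->8, 4->3, 14->7, 3->2, 6->4, 1->1, 8->5, 12->6
rank(y): 16->7, 12->5, 13->6, 3->1, 9->4, 17->8, 7->3, 5->2
Step 2: d_i = R_x(i) - R_y(i); compute d_i^2.
  (8-7)^2=1, (3-5)^2=4, (7-6)^2=1, (2-1)^2=1, (4-4)^2=0, (1-8)^2=49, (5-3)^2=4, (6-2)^2=16
sum(d^2) = 76.
Step 3: rho = 1 - 6*76 / (8*(8^2 - 1)) = 1 - 456/504 = 0.095238.
Step 4: Under H0, t = rho * sqrt((n-2)/(1-rho^2)) = 0.2343 ~ t(6).
Step 5: Two-sided p-value from the t-distribution with 6 df = 0.822505.
Step 6: alpha = 0.05. fail to reject H0.

rho = 0.0952, p = 0.822505, fail to reject H0 at alpha = 0.05.


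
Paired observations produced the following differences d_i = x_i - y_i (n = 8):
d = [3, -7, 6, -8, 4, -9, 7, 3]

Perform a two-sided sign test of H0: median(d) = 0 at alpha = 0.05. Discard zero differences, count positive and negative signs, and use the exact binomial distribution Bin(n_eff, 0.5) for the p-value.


Step 1: Discard zero differences. Original n = 8; n_eff = number of nonzero differences = 8.
Nonzero differences (with sign): +3, -7, +6, -8, +4, -9, +7, +3
Step 2: Count signs: positive = 5, negative = 3.
Step 3: Under H0: P(positive) = 0.5, so the number of positives S ~ Bin(8, 0.5).
Step 4: Two-sided exact p-value = sum of Bin(8,0.5) probabilities at or below the observed probability = 0.726562.
Step 5: alpha = 0.05. fail to reject H0.

n_eff = 8, pos = 5, neg = 3, p = 0.726562, fail to reject H0.


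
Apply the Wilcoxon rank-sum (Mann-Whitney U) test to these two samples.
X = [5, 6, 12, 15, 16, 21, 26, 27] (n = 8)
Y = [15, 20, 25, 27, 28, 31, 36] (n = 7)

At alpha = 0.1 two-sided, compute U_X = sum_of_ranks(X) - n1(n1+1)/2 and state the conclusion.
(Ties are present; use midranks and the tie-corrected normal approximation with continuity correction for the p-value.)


Step 1: Combine and sort all 15 observations; assign midranks.
sorted (value, group): (5,X), (6,X), (12,X), (15,X), (15,Y), (16,X), (20,Y), (21,X), (25,Y), (26,X), (27,X), (27,Y), (28,Y), (31,Y), (36,Y)
ranks: 5->1, 6->2, 12->3, 15->4.5, 15->4.5, 16->6, 20->7, 21->8, 25->9, 26->10, 27->11.5, 27->11.5, 28->13, 31->14, 36->15
Step 2: Rank sum for X: R1 = 1 + 2 + 3 + 4.5 + 6 + 8 + 10 + 11.5 = 46.
Step 3: U_X = R1 - n1(n1+1)/2 = 46 - 8*9/2 = 46 - 36 = 10.
       U_Y = n1*n2 - U_X = 56 - 10 = 46.
Step 4: Ties are present, so use the tie-corrected normal approximation (with continuity correction) for the p-value.
Step 5: p-value = 0.042473; compare to alpha = 0.1. reject H0.

U_X = 10, p = 0.042473, reject H0 at alpha = 0.1.


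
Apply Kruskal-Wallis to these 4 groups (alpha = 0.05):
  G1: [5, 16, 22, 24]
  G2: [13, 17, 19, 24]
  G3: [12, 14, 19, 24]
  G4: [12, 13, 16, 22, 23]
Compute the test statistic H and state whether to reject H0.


Step 1: Combine all N = 17 observations and assign midranks.
sorted (value, group, rank): (5,G1,1), (12,G3,2.5), (12,G4,2.5), (13,G2,4.5), (13,G4,4.5), (14,G3,6), (16,G1,7.5), (16,G4,7.5), (17,G2,9), (19,G2,10.5), (19,G3,10.5), (22,G1,12.5), (22,G4,12.5), (23,G4,14), (24,G1,16), (24,G2,16), (24,G3,16)
Step 2: Sum ranks within each group.
R_1 = 37 (n_1 = 4)
R_2 = 40 (n_2 = 4)
R_3 = 35 (n_3 = 4)
R_4 = 41 (n_4 = 5)
Step 3: H = 12/(N(N+1)) * sum(R_i^2/n_i) - 3(N+1)
     = 12/(17*18) * (37^2/4 + 40^2/4 + 35^2/4 + 41^2/5) - 3*18
     = 0.039216 * 1384.7 - 54
     = 0.301961.
Step 4: Ties present; correction factor C = 1 - 54/(17^3 - 17) = 0.988971. Corrected H = 0.301961 / 0.988971 = 0.305328.
Step 5: Under H0, H ~ chi^2(3); p-value = 0.959023.
Step 6: alpha = 0.05. fail to reject H0.

H = 0.3053, df = 3, p = 0.959023, fail to reject H0.


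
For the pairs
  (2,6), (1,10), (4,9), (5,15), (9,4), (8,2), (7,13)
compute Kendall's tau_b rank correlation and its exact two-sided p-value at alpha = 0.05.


Step 1: Enumerate the 21 unordered pairs (i,j) with i<j and classify each by sign(x_j-x_i) * sign(y_j-y_i).
  (1,2):dx=-1,dy=+4->D; (1,3):dx=+2,dy=+3->C; (1,4):dx=+3,dy=+9->C; (1,5):dx=+7,dy=-2->D
  (1,6):dx=+6,dy=-4->D; (1,7):dx=+5,dy=+7->C; (2,3):dx=+3,dy=-1->D; (2,4):dx=+4,dy=+5->C
  (2,5):dx=+8,dy=-6->D; (2,6):dx=+7,dy=-8->D; (2,7):dx=+6,dy=+3->C; (3,4):dx=+1,dy=+6->C
  (3,5):dx=+5,dy=-5->D; (3,6):dx=+4,dy=-7->D; (3,7):dx=+3,dy=+4->C; (4,5):dx=+4,dy=-11->D
  (4,6):dx=+3,dy=-13->D; (4,7):dx=+2,dy=-2->D; (5,6):dx=-1,dy=-2->C; (5,7):dx=-2,dy=+9->D
  (6,7):dx=-1,dy=+11->D
Step 2: C = 8, D = 13, total pairs = 21.
Step 3: tau = (C - D)/(n(n-1)/2) = (8 - 13)/21 = -0.238095.
Step 4: Exact two-sided p-value (enumerate n! = 5040 permutations of y under H0): p = 0.561905.
Step 5: alpha = 0.05. fail to reject H0.

tau_b = -0.2381 (C=8, D=13), p = 0.561905, fail to reject H0.


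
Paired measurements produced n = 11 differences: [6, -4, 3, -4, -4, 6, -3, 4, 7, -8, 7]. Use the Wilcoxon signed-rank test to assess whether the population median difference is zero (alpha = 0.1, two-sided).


Step 1: Drop any zero differences (none here) and take |d_i|.
|d| = [6, 4, 3, 4, 4, 6, 3, 4, 7, 8, 7]
Step 2: Midrank |d_i| (ties get averaged ranks).
ranks: |6|->7.5, |4|->4.5, |3|->1.5, |4|->4.5, |4|->4.5, |6|->7.5, |3|->1.5, |4|->4.5, |7|->9.5, |8|->11, |7|->9.5
Step 3: Attach original signs; sum ranks with positive sign and with negative sign.
W+ = 7.5 + 1.5 + 7.5 + 4.5 + 9.5 + 9.5 = 40
W- = 4.5 + 4.5 + 4.5 + 1.5 + 11 = 26
(Check: W+ + W- = 66 should equal n(n+1)/2 = 66.)
Step 4: Test statistic W = min(W+, W-) = 26.
Step 5: Ties in |d|, so use the tie-corrected normal approximation.
        E[W] = n(n+1)/4 = 11*12/4 = 33.
        Tie groups: |d|=3 (t=2), |d|=4 (t=4), |d|=6 (t=2), |d|=7 (t=2); sum(t^3 - t) = 78.
        Var[W] = n(n+1)(2n+1)/24 - sum(t^3-t)/48 = 3036/24 - 78/48 = 124.875.
        z = (W - E[W]) / sqrt(Var[W]) = (26 - 33) / 11.1747 = -0.6264.
        Two-sided p = 2*Phi(z) = 0.531045.
Step 6: alpha = 0.1. fail to reject H0.

W+ = 40, W- = 26, W = min = 26, p = 0.531045, fail to reject H0.


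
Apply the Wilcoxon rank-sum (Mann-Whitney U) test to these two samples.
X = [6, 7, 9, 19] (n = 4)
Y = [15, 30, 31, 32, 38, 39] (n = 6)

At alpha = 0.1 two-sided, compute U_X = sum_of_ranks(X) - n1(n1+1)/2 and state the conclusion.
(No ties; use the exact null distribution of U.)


Step 1: Combine and sort all 10 observations; assign midranks.
sorted (value, group): (6,X), (7,X), (9,X), (15,Y), (19,X), (30,Y), (31,Y), (32,Y), (38,Y), (39,Y)
ranks: 6->1, 7->2, 9->3, 15->4, 19->5, 30->6, 31->7, 32->8, 38->9, 39->10
Step 2: Rank sum for X: R1 = 1 + 2 + 3 + 5 = 11.
Step 3: U_X = R1 - n1(n1+1)/2 = 11 - 4*5/2 = 11 - 10 = 1.
       U_Y = n1*n2 - U_X = 24 - 1 = 23.
Step 4: No ties, so the exact null distribution of U (based on enumerating the C(10,4) = 210 equally likely rank assignments) gives the two-sided p-value.
Step 5: p-value = 0.019048; compare to alpha = 0.1. reject H0.

U_X = 1, p = 0.019048, reject H0 at alpha = 0.1.


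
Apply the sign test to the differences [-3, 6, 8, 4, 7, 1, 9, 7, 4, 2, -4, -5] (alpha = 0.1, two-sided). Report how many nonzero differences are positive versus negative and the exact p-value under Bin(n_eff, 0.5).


Step 1: Discard zero differences. Original n = 12; n_eff = number of nonzero differences = 12.
Nonzero differences (with sign): -3, +6, +8, +4, +7, +1, +9, +7, +4, +2, -4, -5
Step 2: Count signs: positive = 9, negative = 3.
Step 3: Under H0: P(positive) = 0.5, so the number of positives S ~ Bin(12, 0.5).
Step 4: Two-sided exact p-value = sum of Bin(12,0.5) probabilities at or below the observed probability = 0.145996.
Step 5: alpha = 0.1. fail to reject H0.

n_eff = 12, pos = 9, neg = 3, p = 0.145996, fail to reject H0.


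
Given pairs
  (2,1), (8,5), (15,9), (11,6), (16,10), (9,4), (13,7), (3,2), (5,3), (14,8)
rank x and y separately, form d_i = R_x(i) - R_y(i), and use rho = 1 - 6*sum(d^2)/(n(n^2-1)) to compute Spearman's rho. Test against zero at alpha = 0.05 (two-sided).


Step 1: Rank x and y separately (midranks; no ties here).
rank(x): 2->1, 8->4, 15->9, 11->6, 16->10, 9->5, 13->7, 3->2, 5->3, 14->8
rank(y): 1->1, 5->5, 9->9, 6->6, 10->10, 4->4, 7->7, 2->2, 3->3, 8->8
Step 2: d_i = R_x(i) - R_y(i); compute d_i^2.
  (1-1)^2=0, (4-5)^2=1, (9-9)^2=0, (6-6)^2=0, (10-10)^2=0, (5-4)^2=1, (7-7)^2=0, (2-2)^2=0, (3-3)^2=0, (8-8)^2=0
sum(d^2) = 2.
Step 3: rho = 1 - 6*2 / (10*(10^2 - 1)) = 1 - 12/990 = 0.987879.
Step 4: Under H0, t = rho * sqrt((n-2)/(1-rho^2)) = 18.0003 ~ t(8).
Step 5: Two-sided p-value from the t-distribution with 8 df = 0.000000.
Step 6: alpha = 0.05. reject H0.

rho = 0.9879, p = 0.000000, reject H0 at alpha = 0.05.


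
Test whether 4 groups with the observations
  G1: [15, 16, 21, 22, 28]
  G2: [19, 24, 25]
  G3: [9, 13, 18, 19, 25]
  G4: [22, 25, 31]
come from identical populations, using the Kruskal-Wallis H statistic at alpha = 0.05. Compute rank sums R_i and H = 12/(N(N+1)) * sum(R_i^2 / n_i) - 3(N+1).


Step 1: Combine all N = 16 observations and assign midranks.
sorted (value, group, rank): (9,G3,1), (13,G3,2), (15,G1,3), (16,G1,4), (18,G3,5), (19,G2,6.5), (19,G3,6.5), (21,G1,8), (22,G1,9.5), (22,G4,9.5), (24,G2,11), (25,G2,13), (25,G3,13), (25,G4,13), (28,G1,15), (31,G4,16)
Step 2: Sum ranks within each group.
R_1 = 39.5 (n_1 = 5)
R_2 = 30.5 (n_2 = 3)
R_3 = 27.5 (n_3 = 5)
R_4 = 38.5 (n_4 = 3)
Step 3: H = 12/(N(N+1)) * sum(R_i^2/n_i) - 3(N+1)
     = 12/(16*17) * (39.5^2/5 + 30.5^2/3 + 27.5^2/5 + 38.5^2/3) - 3*17
     = 0.044118 * 1267.47 - 51
     = 4.917647.
Step 4: Ties present; correction factor C = 1 - 36/(16^3 - 16) = 0.991176. Corrected H = 4.917647 / 0.991176 = 4.961424.
Step 5: Under H0, H ~ chi^2(3); p-value = 0.174644.
Step 6: alpha = 0.05. fail to reject H0.

H = 4.9614, df = 3, p = 0.174644, fail to reject H0.


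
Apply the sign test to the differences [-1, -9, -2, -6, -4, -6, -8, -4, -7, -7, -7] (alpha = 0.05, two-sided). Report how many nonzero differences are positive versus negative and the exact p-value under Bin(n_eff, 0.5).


Step 1: Discard zero differences. Original n = 11; n_eff = number of nonzero differences = 11.
Nonzero differences (with sign): -1, -9, -2, -6, -4, -6, -8, -4, -7, -7, -7
Step 2: Count signs: positive = 0, negative = 11.
Step 3: Under H0: P(positive) = 0.5, so the number of positives S ~ Bin(11, 0.5).
Step 4: Two-sided exact p-value = sum of Bin(11,0.5) probabilities at or below the observed probability = 0.000977.
Step 5: alpha = 0.05. reject H0.

n_eff = 11, pos = 0, neg = 11, p = 0.000977, reject H0.


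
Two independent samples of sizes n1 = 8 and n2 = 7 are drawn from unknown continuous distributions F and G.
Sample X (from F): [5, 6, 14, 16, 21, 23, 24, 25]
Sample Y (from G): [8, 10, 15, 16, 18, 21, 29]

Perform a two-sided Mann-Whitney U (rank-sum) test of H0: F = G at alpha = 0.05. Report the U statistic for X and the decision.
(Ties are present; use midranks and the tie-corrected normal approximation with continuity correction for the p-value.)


Step 1: Combine and sort all 15 observations; assign midranks.
sorted (value, group): (5,X), (6,X), (8,Y), (10,Y), (14,X), (15,Y), (16,X), (16,Y), (18,Y), (21,X), (21,Y), (23,X), (24,X), (25,X), (29,Y)
ranks: 5->1, 6->2, 8->3, 10->4, 14->5, 15->6, 16->7.5, 16->7.5, 18->9, 21->10.5, 21->10.5, 23->12, 24->13, 25->14, 29->15
Step 2: Rank sum for X: R1 = 1 + 2 + 5 + 7.5 + 10.5 + 12 + 13 + 14 = 65.
Step 3: U_X = R1 - n1(n1+1)/2 = 65 - 8*9/2 = 65 - 36 = 29.
       U_Y = n1*n2 - U_X = 56 - 29 = 27.
Step 4: Ties are present, so use the tie-corrected normal approximation (with continuity correction) for the p-value.
Step 5: p-value = 0.953775; compare to alpha = 0.05. fail to reject H0.

U_X = 29, p = 0.953775, fail to reject H0 at alpha = 0.05.


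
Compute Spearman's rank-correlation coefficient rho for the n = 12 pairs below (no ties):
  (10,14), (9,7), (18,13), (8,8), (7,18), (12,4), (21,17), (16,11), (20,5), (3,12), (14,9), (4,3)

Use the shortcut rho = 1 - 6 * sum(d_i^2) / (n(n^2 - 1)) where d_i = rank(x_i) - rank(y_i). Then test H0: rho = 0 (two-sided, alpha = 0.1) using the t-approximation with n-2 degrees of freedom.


Step 1: Rank x and y separately (midranks; no ties here).
rank(x): 10->6, 9->5, 18->10, 8->4, 7->3, 12->7, 21->12, 16->9, 20->11, 3->1, 14->8, 4->2
rank(y): 14->10, 7->4, 13->9, 8->5, 18->12, 4->2, 17->11, 11->7, 5->3, 12->8, 9->6, 3->1
Step 2: d_i = R_x(i) - R_y(i); compute d_i^2.
  (6-10)^2=16, (5-4)^2=1, (10-9)^2=1, (4-5)^2=1, (3-12)^2=81, (7-2)^2=25, (12-11)^2=1, (9-7)^2=4, (11-3)^2=64, (1-8)^2=49, (8-6)^2=4, (2-1)^2=1
sum(d^2) = 248.
Step 3: rho = 1 - 6*248 / (12*(12^2 - 1)) = 1 - 1488/1716 = 0.132867.
Step 4: Under H0, t = rho * sqrt((n-2)/(1-rho^2)) = 0.4239 ~ t(10).
Step 5: Two-sided p-value from the t-distribution with 10 df = 0.680598.
Step 6: alpha = 0.1. fail to reject H0.

rho = 0.1329, p = 0.680598, fail to reject H0 at alpha = 0.1.


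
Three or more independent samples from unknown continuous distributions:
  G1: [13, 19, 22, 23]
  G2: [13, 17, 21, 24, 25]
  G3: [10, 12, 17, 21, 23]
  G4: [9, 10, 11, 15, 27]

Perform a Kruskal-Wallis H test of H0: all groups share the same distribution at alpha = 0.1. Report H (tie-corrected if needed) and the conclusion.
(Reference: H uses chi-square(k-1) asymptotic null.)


Step 1: Combine all N = 19 observations and assign midranks.
sorted (value, group, rank): (9,G4,1), (10,G3,2.5), (10,G4,2.5), (11,G4,4), (12,G3,5), (13,G1,6.5), (13,G2,6.5), (15,G4,8), (17,G2,9.5), (17,G3,9.5), (19,G1,11), (21,G2,12.5), (21,G3,12.5), (22,G1,14), (23,G1,15.5), (23,G3,15.5), (24,G2,17), (25,G2,18), (27,G4,19)
Step 2: Sum ranks within each group.
R_1 = 47 (n_1 = 4)
R_2 = 63.5 (n_2 = 5)
R_3 = 45 (n_3 = 5)
R_4 = 34.5 (n_4 = 5)
Step 3: H = 12/(N(N+1)) * sum(R_i^2/n_i) - 3(N+1)
     = 12/(19*20) * (47^2/4 + 63.5^2/5 + 45^2/5 + 34.5^2/5) - 3*20
     = 0.031579 * 2001.75 - 60
     = 3.213158.
Step 4: Ties present; correction factor C = 1 - 30/(19^3 - 19) = 0.995614. Corrected H = 3.213158 / 0.995614 = 3.227313.
Step 5: Under H0, H ~ chi^2(3); p-value = 0.357888.
Step 6: alpha = 0.1. fail to reject H0.

H = 3.2273, df = 3, p = 0.357888, fail to reject H0.


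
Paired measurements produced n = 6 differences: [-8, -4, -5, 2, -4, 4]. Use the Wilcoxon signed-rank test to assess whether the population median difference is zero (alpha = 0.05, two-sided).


Step 1: Drop any zero differences (none here) and take |d_i|.
|d| = [8, 4, 5, 2, 4, 4]
Step 2: Midrank |d_i| (ties get averaged ranks).
ranks: |8|->6, |4|->3, |5|->5, |2|->1, |4|->3, |4|->3
Step 3: Attach original signs; sum ranks with positive sign and with negative sign.
W+ = 1 + 3 = 4
W- = 6 + 3 + 5 + 3 = 17
(Check: W+ + W- = 21 should equal n(n+1)/2 = 21.)
Step 4: Test statistic W = min(W+, W-) = 4.
Step 5: Ties in |d|, so use the tie-corrected normal approximation.
        E[W] = n(n+1)/4 = 6*7/4 = 10.5.
        Tie groups: |d|=4 (t=3); sum(t^3 - t) = 24.
        Var[W] = n(n+1)(2n+1)/24 - sum(t^3-t)/48 = 546/24 - 24/48 = 22.25.
        z = (W - E[W]) / sqrt(Var[W]) = (4 - 10.5) / 4.7170 = -1.3780.
        Two-sided p = 2*Phi(z) = 0.168204.
Step 6: alpha = 0.05. fail to reject H0.

W+ = 4, W- = 17, W = min = 4, p = 0.168204, fail to reject H0.


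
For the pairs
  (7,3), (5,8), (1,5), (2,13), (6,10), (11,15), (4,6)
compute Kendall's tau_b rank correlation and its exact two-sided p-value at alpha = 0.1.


Step 1: Enumerate the 21 unordered pairs (i,j) with i<j and classify each by sign(x_j-x_i) * sign(y_j-y_i).
  (1,2):dx=-2,dy=+5->D; (1,3):dx=-6,dy=+2->D; (1,4):dx=-5,dy=+10->D; (1,5):dx=-1,dy=+7->D
  (1,6):dx=+4,dy=+12->C; (1,7):dx=-3,dy=+3->D; (2,3):dx=-4,dy=-3->C; (2,4):dx=-3,dy=+5->D
  (2,5):dx=+1,dy=+2->C; (2,6):dx=+6,dy=+7->C; (2,7):dx=-1,dy=-2->C; (3,4):dx=+1,dy=+8->C
  (3,5):dx=+5,dy=+5->C; (3,6):dx=+10,dy=+10->C; (3,7):dx=+3,dy=+1->C; (4,5):dx=+4,dy=-3->D
  (4,6):dx=+9,dy=+2->C; (4,7):dx=+2,dy=-7->D; (5,6):dx=+5,dy=+5->C; (5,7):dx=-2,dy=-4->C
  (6,7):dx=-7,dy=-9->C
Step 2: C = 13, D = 8, total pairs = 21.
Step 3: tau = (C - D)/(n(n-1)/2) = (13 - 8)/21 = 0.238095.
Step 4: Exact two-sided p-value (enumerate n! = 5040 permutations of y under H0): p = 0.561905.
Step 5: alpha = 0.1. fail to reject H0.

tau_b = 0.2381 (C=13, D=8), p = 0.561905, fail to reject H0.


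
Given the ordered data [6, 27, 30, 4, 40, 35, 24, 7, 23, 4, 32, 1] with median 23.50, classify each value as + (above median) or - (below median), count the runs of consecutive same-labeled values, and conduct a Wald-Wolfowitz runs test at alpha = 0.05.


Step 1: Compute median = 23.50; label A = above, B = below.
Labels in order: BAABAAABBBAB  (n_A = 6, n_B = 6)
Step 2: Count runs R = 7.
Step 3: Under H0 (random ordering), E[R] = 2*n_A*n_B/(n_A+n_B) + 1 = 2*6*6/12 + 1 = 7.0000.
        Var[R] = 2*n_A*n_B*(2*n_A*n_B - n_A - n_B) / ((n_A+n_B)^2 * (n_A+n_B-1)) = 4320/1584 = 2.7273.
        SD[R] = 1.6514.
Step 4: R = E[R], so z = 0 with no continuity correction.
Step 5: Two-sided p-value via normal approximation = 2*(1 - Phi(|z|)) = 1.000000.
Step 6: alpha = 0.05. fail to reject H0.

R = 7, z = 0.0000, p = 1.000000, fail to reject H0.


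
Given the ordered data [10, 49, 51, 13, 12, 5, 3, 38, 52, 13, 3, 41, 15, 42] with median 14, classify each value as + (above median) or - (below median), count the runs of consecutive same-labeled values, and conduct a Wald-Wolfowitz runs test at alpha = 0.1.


Step 1: Compute median = 14; label A = above, B = below.
Labels in order: BAABBBBAABBAAA  (n_A = 7, n_B = 7)
Step 2: Count runs R = 6.
Step 3: Under H0 (random ordering), E[R] = 2*n_A*n_B/(n_A+n_B) + 1 = 2*7*7/14 + 1 = 8.0000.
        Var[R] = 2*n_A*n_B*(2*n_A*n_B - n_A - n_B) / ((n_A+n_B)^2 * (n_A+n_B-1)) = 8232/2548 = 3.2308.
        SD[R] = 1.7974.
Step 4: Continuity-corrected z = (R + 0.5 - E[R]) / SD[R] = (6 + 0.5 - 8.0000) / 1.7974 = -0.8345.
Step 5: Two-sided p-value via normal approximation = 2*(1 - Phi(|z|)) = 0.403986.
Step 6: alpha = 0.1. fail to reject H0.

R = 6, z = -0.8345, p = 0.403986, fail to reject H0.


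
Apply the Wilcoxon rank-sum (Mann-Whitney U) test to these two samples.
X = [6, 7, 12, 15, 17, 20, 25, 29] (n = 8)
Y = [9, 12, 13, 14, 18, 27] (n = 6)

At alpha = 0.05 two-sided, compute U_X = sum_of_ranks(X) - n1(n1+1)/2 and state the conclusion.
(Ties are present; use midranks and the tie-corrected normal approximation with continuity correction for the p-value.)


Step 1: Combine and sort all 14 observations; assign midranks.
sorted (value, group): (6,X), (7,X), (9,Y), (12,X), (12,Y), (13,Y), (14,Y), (15,X), (17,X), (18,Y), (20,X), (25,X), (27,Y), (29,X)
ranks: 6->1, 7->2, 9->3, 12->4.5, 12->4.5, 13->6, 14->7, 15->8, 17->9, 18->10, 20->11, 25->12, 27->13, 29->14
Step 2: Rank sum for X: R1 = 1 + 2 + 4.5 + 8 + 9 + 11 + 12 + 14 = 61.5.
Step 3: U_X = R1 - n1(n1+1)/2 = 61.5 - 8*9/2 = 61.5 - 36 = 25.5.
       U_Y = n1*n2 - U_X = 48 - 25.5 = 22.5.
Step 4: Ties are present, so use the tie-corrected normal approximation (with continuity correction) for the p-value.
Step 5: p-value = 0.897167; compare to alpha = 0.05. fail to reject H0.

U_X = 25.5, p = 0.897167, fail to reject H0 at alpha = 0.05.


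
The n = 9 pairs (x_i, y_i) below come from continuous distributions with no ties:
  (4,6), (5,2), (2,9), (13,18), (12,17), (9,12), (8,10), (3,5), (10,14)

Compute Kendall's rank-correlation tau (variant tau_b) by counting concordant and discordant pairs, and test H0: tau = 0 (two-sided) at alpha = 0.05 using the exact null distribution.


Step 1: Enumerate the 36 unordered pairs (i,j) with i<j and classify each by sign(x_j-x_i) * sign(y_j-y_i).
  (1,2):dx=+1,dy=-4->D; (1,3):dx=-2,dy=+3->D; (1,4):dx=+9,dy=+12->C; (1,5):dx=+8,dy=+11->C
  (1,6):dx=+5,dy=+6->C; (1,7):dx=+4,dy=+4->C; (1,8):dx=-1,dy=-1->C; (1,9):dx=+6,dy=+8->C
  (2,3):dx=-3,dy=+7->D; (2,4):dx=+8,dy=+16->C; (2,5):dx=+7,dy=+15->C; (2,6):dx=+4,dy=+10->C
  (2,7):dx=+3,dy=+8->C; (2,8):dx=-2,dy=+3->D; (2,9):dx=+5,dy=+12->C; (3,4):dx=+11,dy=+9->C
  (3,5):dx=+10,dy=+8->C; (3,6):dx=+7,dy=+3->C; (3,7):dx=+6,dy=+1->C; (3,8):dx=+1,dy=-4->D
  (3,9):dx=+8,dy=+5->C; (4,5):dx=-1,dy=-1->C; (4,6):dx=-4,dy=-6->C; (4,7):dx=-5,dy=-8->C
  (4,8):dx=-10,dy=-13->C; (4,9):dx=-3,dy=-4->C; (5,6):dx=-3,dy=-5->C; (5,7):dx=-4,dy=-7->C
  (5,8):dx=-9,dy=-12->C; (5,9):dx=-2,dy=-3->C; (6,7):dx=-1,dy=-2->C; (6,8):dx=-6,dy=-7->C
  (6,9):dx=+1,dy=+2->C; (7,8):dx=-5,dy=-5->C; (7,9):dx=+2,dy=+4->C; (8,9):dx=+7,dy=+9->C
Step 2: C = 31, D = 5, total pairs = 36.
Step 3: tau = (C - D)/(n(n-1)/2) = (31 - 5)/36 = 0.722222.
Step 4: Exact two-sided p-value (enumerate n! = 362880 permutations of y under H0): p = 0.005886.
Step 5: alpha = 0.05. reject H0.

tau_b = 0.7222 (C=31, D=5), p = 0.005886, reject H0.


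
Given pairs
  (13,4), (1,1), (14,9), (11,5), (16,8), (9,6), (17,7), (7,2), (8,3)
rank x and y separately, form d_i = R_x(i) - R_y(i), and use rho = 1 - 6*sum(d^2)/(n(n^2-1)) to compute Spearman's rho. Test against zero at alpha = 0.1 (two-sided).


Step 1: Rank x and y separately (midranks; no ties here).
rank(x): 13->6, 1->1, 14->7, 11->5, 16->8, 9->4, 17->9, 7->2, 8->3
rank(y): 4->4, 1->1, 9->9, 5->5, 8->8, 6->6, 7->7, 2->2, 3->3
Step 2: d_i = R_x(i) - R_y(i); compute d_i^2.
  (6-4)^2=4, (1-1)^2=0, (7-9)^2=4, (5-5)^2=0, (8-8)^2=0, (4-6)^2=4, (9-7)^2=4, (2-2)^2=0, (3-3)^2=0
sum(d^2) = 16.
Step 3: rho = 1 - 6*16 / (9*(9^2 - 1)) = 1 - 96/720 = 0.866667.
Step 4: Under H0, t = rho * sqrt((n-2)/(1-rho^2)) = 4.5962 ~ t(7).
Step 5: Two-sided p-value from the t-distribution with 7 df = 0.002495.
Step 6: alpha = 0.1. reject H0.

rho = 0.8667, p = 0.002495, reject H0 at alpha = 0.1.


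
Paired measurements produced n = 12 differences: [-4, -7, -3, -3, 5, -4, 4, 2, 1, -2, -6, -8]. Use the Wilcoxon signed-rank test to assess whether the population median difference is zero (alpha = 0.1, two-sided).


Step 1: Drop any zero differences (none here) and take |d_i|.
|d| = [4, 7, 3, 3, 5, 4, 4, 2, 1, 2, 6, 8]
Step 2: Midrank |d_i| (ties get averaged ranks).
ranks: |4|->7, |7|->11, |3|->4.5, |3|->4.5, |5|->9, |4|->7, |4|->7, |2|->2.5, |1|->1, |2|->2.5, |6|->10, |8|->12
Step 3: Attach original signs; sum ranks with positive sign and with negative sign.
W+ = 9 + 7 + 2.5 + 1 = 19.5
W- = 7 + 11 + 4.5 + 4.5 + 7 + 2.5 + 10 + 12 = 58.5
(Check: W+ + W- = 78 should equal n(n+1)/2 = 78.)
Step 4: Test statistic W = min(W+, W-) = 19.5.
Step 5: Ties in |d|, so use the tie-corrected normal approximation.
        E[W] = n(n+1)/4 = 12*13/4 = 39.
        Tie groups: |d|=2 (t=2), |d|=3 (t=2), |d|=4 (t=3); sum(t^3 - t) = 36.
        Var[W] = n(n+1)(2n+1)/24 - sum(t^3-t)/48 = 3900/24 - 36/48 = 161.75.
        z = (W - E[W]) / sqrt(Var[W]) = (19.5 - 39) / 12.7181 = -1.5332.
        Two-sided p = 2*Phi(z) = 0.125215.
Step 6: alpha = 0.1. fail to reject H0.

W+ = 19.5, W- = 58.5, W = min = 19.5, p = 0.125215, fail to reject H0.


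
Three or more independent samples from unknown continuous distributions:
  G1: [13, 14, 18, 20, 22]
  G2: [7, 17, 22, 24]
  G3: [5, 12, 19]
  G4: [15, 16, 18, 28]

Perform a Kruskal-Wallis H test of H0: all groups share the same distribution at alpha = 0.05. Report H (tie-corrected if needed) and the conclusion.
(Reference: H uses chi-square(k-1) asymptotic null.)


Step 1: Combine all N = 16 observations and assign midranks.
sorted (value, group, rank): (5,G3,1), (7,G2,2), (12,G3,3), (13,G1,4), (14,G1,5), (15,G4,6), (16,G4,7), (17,G2,8), (18,G1,9.5), (18,G4,9.5), (19,G3,11), (20,G1,12), (22,G1,13.5), (22,G2,13.5), (24,G2,15), (28,G4,16)
Step 2: Sum ranks within each group.
R_1 = 44 (n_1 = 5)
R_2 = 38.5 (n_2 = 4)
R_3 = 15 (n_3 = 3)
R_4 = 38.5 (n_4 = 4)
Step 3: H = 12/(N(N+1)) * sum(R_i^2/n_i) - 3(N+1)
     = 12/(16*17) * (44^2/5 + 38.5^2/4 + 15^2/3 + 38.5^2/4) - 3*17
     = 0.044118 * 1203.33 - 51
     = 2.087868.
Step 4: Ties present; correction factor C = 1 - 12/(16^3 - 16) = 0.997059. Corrected H = 2.087868 / 0.997059 = 2.094027.
Step 5: Under H0, H ~ chi^2(3); p-value = 0.553122.
Step 6: alpha = 0.05. fail to reject H0.

H = 2.0940, df = 3, p = 0.553122, fail to reject H0.


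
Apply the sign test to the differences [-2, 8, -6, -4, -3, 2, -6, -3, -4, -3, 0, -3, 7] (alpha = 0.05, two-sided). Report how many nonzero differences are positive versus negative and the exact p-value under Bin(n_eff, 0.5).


Step 1: Discard zero differences. Original n = 13; n_eff = number of nonzero differences = 12.
Nonzero differences (with sign): -2, +8, -6, -4, -3, +2, -6, -3, -4, -3, -3, +7
Step 2: Count signs: positive = 3, negative = 9.
Step 3: Under H0: P(positive) = 0.5, so the number of positives S ~ Bin(12, 0.5).
Step 4: Two-sided exact p-value = sum of Bin(12,0.5) probabilities at or below the observed probability = 0.145996.
Step 5: alpha = 0.05. fail to reject H0.

n_eff = 12, pos = 3, neg = 9, p = 0.145996, fail to reject H0.


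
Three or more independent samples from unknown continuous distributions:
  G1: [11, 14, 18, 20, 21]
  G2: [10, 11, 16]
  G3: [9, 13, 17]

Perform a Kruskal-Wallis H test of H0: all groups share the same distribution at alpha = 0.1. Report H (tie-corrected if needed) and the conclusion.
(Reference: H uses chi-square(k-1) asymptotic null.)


Step 1: Combine all N = 11 observations and assign midranks.
sorted (value, group, rank): (9,G3,1), (10,G2,2), (11,G1,3.5), (11,G2,3.5), (13,G3,5), (14,G1,6), (16,G2,7), (17,G3,8), (18,G1,9), (20,G1,10), (21,G1,11)
Step 2: Sum ranks within each group.
R_1 = 39.5 (n_1 = 5)
R_2 = 12.5 (n_2 = 3)
R_3 = 14 (n_3 = 3)
Step 3: H = 12/(N(N+1)) * sum(R_i^2/n_i) - 3(N+1)
     = 12/(11*12) * (39.5^2/5 + 12.5^2/3 + 14^2/3) - 3*12
     = 0.090909 * 429.467 - 36
     = 3.042424.
Step 4: Ties present; correction factor C = 1 - 6/(11^3 - 11) = 0.995455. Corrected H = 3.042424 / 0.995455 = 3.056317.
Step 5: Under H0, H ~ chi^2(2); p-value = 0.216935.
Step 6: alpha = 0.1. fail to reject H0.

H = 3.0563, df = 2, p = 0.216935, fail to reject H0.
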